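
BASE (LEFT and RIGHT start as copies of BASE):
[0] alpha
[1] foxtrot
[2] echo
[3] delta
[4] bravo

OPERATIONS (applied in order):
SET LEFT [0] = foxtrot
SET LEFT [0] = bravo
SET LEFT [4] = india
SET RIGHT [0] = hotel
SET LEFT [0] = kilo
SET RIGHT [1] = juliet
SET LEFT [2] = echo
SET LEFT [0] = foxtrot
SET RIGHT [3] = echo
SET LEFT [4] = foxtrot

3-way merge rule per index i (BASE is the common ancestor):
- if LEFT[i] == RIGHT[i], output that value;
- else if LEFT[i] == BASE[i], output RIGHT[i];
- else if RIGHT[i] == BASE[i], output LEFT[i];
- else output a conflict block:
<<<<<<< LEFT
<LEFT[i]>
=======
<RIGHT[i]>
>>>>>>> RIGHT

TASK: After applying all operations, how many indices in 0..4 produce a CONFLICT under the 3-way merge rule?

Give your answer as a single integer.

Answer: 1

Derivation:
Final LEFT:  [foxtrot, foxtrot, echo, delta, foxtrot]
Final RIGHT: [hotel, juliet, echo, echo, bravo]
i=0: BASE=alpha L=foxtrot R=hotel all differ -> CONFLICT
i=1: L=foxtrot=BASE, R=juliet -> take RIGHT -> juliet
i=2: L=echo R=echo -> agree -> echo
i=3: L=delta=BASE, R=echo -> take RIGHT -> echo
i=4: L=foxtrot, R=bravo=BASE -> take LEFT -> foxtrot
Conflict count: 1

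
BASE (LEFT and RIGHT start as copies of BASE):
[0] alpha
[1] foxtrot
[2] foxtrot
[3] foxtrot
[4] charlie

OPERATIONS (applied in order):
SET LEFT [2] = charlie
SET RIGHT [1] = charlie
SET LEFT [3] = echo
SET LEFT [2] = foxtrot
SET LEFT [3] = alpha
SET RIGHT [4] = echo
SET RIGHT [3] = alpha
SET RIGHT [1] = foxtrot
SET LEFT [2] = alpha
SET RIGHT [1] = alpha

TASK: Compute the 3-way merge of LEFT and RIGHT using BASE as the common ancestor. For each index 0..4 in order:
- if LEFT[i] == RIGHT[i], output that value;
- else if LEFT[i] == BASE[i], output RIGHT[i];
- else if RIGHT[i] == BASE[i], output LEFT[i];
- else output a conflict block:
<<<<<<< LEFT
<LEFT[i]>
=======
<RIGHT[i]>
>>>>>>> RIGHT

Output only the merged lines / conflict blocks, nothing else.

Final LEFT:  [alpha, foxtrot, alpha, alpha, charlie]
Final RIGHT: [alpha, alpha, foxtrot, alpha, echo]
i=0: L=alpha R=alpha -> agree -> alpha
i=1: L=foxtrot=BASE, R=alpha -> take RIGHT -> alpha
i=2: L=alpha, R=foxtrot=BASE -> take LEFT -> alpha
i=3: L=alpha R=alpha -> agree -> alpha
i=4: L=charlie=BASE, R=echo -> take RIGHT -> echo

Answer: alpha
alpha
alpha
alpha
echo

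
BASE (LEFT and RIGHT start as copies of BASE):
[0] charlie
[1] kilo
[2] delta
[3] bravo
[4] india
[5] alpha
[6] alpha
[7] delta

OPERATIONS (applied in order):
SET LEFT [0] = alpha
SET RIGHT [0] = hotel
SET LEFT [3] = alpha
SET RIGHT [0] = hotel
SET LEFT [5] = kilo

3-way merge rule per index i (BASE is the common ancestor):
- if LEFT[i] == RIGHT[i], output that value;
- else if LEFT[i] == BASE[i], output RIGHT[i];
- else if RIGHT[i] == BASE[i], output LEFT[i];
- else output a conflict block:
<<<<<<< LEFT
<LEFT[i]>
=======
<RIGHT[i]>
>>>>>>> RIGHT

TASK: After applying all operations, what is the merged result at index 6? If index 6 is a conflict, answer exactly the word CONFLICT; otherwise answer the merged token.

Answer: alpha

Derivation:
Final LEFT:  [alpha, kilo, delta, alpha, india, kilo, alpha, delta]
Final RIGHT: [hotel, kilo, delta, bravo, india, alpha, alpha, delta]
i=0: BASE=charlie L=alpha R=hotel all differ -> CONFLICT
i=1: L=kilo R=kilo -> agree -> kilo
i=2: L=delta R=delta -> agree -> delta
i=3: L=alpha, R=bravo=BASE -> take LEFT -> alpha
i=4: L=india R=india -> agree -> india
i=5: L=kilo, R=alpha=BASE -> take LEFT -> kilo
i=6: L=alpha R=alpha -> agree -> alpha
i=7: L=delta R=delta -> agree -> delta
Index 6 -> alpha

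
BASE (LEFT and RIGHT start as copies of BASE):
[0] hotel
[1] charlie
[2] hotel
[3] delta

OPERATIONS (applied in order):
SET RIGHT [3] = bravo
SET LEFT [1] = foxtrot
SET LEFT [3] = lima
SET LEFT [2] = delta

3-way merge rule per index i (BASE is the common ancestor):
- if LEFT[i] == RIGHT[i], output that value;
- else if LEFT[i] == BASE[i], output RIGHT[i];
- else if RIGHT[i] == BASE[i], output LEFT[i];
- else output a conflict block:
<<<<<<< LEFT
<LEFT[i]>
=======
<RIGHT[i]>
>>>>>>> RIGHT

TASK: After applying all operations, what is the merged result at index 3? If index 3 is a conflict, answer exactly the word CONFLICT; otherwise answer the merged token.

Final LEFT:  [hotel, foxtrot, delta, lima]
Final RIGHT: [hotel, charlie, hotel, bravo]
i=0: L=hotel R=hotel -> agree -> hotel
i=1: L=foxtrot, R=charlie=BASE -> take LEFT -> foxtrot
i=2: L=delta, R=hotel=BASE -> take LEFT -> delta
i=3: BASE=delta L=lima R=bravo all differ -> CONFLICT
Index 3 -> CONFLICT

Answer: CONFLICT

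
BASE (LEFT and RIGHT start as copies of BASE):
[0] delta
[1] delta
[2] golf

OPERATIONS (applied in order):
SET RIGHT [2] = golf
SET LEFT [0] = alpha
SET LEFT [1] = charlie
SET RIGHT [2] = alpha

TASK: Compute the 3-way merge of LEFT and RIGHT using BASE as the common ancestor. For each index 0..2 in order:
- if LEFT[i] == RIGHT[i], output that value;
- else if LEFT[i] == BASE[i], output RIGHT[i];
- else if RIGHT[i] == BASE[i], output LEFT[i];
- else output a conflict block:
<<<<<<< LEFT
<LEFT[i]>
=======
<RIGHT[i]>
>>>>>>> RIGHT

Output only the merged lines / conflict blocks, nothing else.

Answer: alpha
charlie
alpha

Derivation:
Final LEFT:  [alpha, charlie, golf]
Final RIGHT: [delta, delta, alpha]
i=0: L=alpha, R=delta=BASE -> take LEFT -> alpha
i=1: L=charlie, R=delta=BASE -> take LEFT -> charlie
i=2: L=golf=BASE, R=alpha -> take RIGHT -> alpha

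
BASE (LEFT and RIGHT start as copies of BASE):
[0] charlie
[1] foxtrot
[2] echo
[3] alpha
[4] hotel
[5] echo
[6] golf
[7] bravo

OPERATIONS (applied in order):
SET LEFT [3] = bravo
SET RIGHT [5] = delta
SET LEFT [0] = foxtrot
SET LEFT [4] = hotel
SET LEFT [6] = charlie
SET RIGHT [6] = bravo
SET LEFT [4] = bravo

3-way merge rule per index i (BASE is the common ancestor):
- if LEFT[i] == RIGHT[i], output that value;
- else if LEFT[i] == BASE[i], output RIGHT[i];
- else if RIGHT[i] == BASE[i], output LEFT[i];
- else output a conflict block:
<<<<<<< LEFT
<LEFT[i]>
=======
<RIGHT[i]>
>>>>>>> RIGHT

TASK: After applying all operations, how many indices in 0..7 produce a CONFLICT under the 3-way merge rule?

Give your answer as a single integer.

Answer: 1

Derivation:
Final LEFT:  [foxtrot, foxtrot, echo, bravo, bravo, echo, charlie, bravo]
Final RIGHT: [charlie, foxtrot, echo, alpha, hotel, delta, bravo, bravo]
i=0: L=foxtrot, R=charlie=BASE -> take LEFT -> foxtrot
i=1: L=foxtrot R=foxtrot -> agree -> foxtrot
i=2: L=echo R=echo -> agree -> echo
i=3: L=bravo, R=alpha=BASE -> take LEFT -> bravo
i=4: L=bravo, R=hotel=BASE -> take LEFT -> bravo
i=5: L=echo=BASE, R=delta -> take RIGHT -> delta
i=6: BASE=golf L=charlie R=bravo all differ -> CONFLICT
i=7: L=bravo R=bravo -> agree -> bravo
Conflict count: 1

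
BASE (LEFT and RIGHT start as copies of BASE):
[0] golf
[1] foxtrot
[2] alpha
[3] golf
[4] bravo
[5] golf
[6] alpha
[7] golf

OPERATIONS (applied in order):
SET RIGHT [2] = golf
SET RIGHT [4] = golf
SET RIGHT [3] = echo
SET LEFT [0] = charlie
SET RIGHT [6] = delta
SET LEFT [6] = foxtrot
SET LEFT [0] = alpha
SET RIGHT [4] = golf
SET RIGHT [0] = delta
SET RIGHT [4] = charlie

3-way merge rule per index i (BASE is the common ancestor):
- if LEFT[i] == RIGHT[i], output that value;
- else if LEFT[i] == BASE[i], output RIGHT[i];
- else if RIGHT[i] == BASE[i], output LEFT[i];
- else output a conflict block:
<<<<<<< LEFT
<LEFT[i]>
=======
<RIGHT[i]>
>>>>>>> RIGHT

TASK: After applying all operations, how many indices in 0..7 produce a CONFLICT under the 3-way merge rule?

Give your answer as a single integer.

Final LEFT:  [alpha, foxtrot, alpha, golf, bravo, golf, foxtrot, golf]
Final RIGHT: [delta, foxtrot, golf, echo, charlie, golf, delta, golf]
i=0: BASE=golf L=alpha R=delta all differ -> CONFLICT
i=1: L=foxtrot R=foxtrot -> agree -> foxtrot
i=2: L=alpha=BASE, R=golf -> take RIGHT -> golf
i=3: L=golf=BASE, R=echo -> take RIGHT -> echo
i=4: L=bravo=BASE, R=charlie -> take RIGHT -> charlie
i=5: L=golf R=golf -> agree -> golf
i=6: BASE=alpha L=foxtrot R=delta all differ -> CONFLICT
i=7: L=golf R=golf -> agree -> golf
Conflict count: 2

Answer: 2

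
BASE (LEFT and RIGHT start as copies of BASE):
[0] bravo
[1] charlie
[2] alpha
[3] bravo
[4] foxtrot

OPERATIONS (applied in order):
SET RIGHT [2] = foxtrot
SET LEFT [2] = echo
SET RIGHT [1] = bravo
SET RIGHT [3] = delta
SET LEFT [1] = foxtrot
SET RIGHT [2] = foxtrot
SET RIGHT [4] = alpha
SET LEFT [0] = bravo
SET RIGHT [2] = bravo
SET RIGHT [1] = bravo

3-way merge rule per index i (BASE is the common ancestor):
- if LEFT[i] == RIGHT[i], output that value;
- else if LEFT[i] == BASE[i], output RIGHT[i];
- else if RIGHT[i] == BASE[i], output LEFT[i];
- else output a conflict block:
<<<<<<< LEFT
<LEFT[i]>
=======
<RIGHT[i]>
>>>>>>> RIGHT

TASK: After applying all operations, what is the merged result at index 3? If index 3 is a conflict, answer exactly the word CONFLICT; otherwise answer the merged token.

Final LEFT:  [bravo, foxtrot, echo, bravo, foxtrot]
Final RIGHT: [bravo, bravo, bravo, delta, alpha]
i=0: L=bravo R=bravo -> agree -> bravo
i=1: BASE=charlie L=foxtrot R=bravo all differ -> CONFLICT
i=2: BASE=alpha L=echo R=bravo all differ -> CONFLICT
i=3: L=bravo=BASE, R=delta -> take RIGHT -> delta
i=4: L=foxtrot=BASE, R=alpha -> take RIGHT -> alpha
Index 3 -> delta

Answer: delta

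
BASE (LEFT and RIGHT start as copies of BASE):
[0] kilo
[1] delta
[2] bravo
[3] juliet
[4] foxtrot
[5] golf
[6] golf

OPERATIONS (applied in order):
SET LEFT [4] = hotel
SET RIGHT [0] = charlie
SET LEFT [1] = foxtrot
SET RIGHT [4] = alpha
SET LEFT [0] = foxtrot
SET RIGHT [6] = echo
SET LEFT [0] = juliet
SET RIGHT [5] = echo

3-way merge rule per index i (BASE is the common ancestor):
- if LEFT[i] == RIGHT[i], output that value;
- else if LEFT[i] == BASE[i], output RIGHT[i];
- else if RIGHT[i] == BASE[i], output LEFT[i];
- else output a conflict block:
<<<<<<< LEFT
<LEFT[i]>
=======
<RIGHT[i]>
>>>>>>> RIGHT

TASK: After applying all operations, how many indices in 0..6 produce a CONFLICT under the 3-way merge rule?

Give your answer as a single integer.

Answer: 2

Derivation:
Final LEFT:  [juliet, foxtrot, bravo, juliet, hotel, golf, golf]
Final RIGHT: [charlie, delta, bravo, juliet, alpha, echo, echo]
i=0: BASE=kilo L=juliet R=charlie all differ -> CONFLICT
i=1: L=foxtrot, R=delta=BASE -> take LEFT -> foxtrot
i=2: L=bravo R=bravo -> agree -> bravo
i=3: L=juliet R=juliet -> agree -> juliet
i=4: BASE=foxtrot L=hotel R=alpha all differ -> CONFLICT
i=5: L=golf=BASE, R=echo -> take RIGHT -> echo
i=6: L=golf=BASE, R=echo -> take RIGHT -> echo
Conflict count: 2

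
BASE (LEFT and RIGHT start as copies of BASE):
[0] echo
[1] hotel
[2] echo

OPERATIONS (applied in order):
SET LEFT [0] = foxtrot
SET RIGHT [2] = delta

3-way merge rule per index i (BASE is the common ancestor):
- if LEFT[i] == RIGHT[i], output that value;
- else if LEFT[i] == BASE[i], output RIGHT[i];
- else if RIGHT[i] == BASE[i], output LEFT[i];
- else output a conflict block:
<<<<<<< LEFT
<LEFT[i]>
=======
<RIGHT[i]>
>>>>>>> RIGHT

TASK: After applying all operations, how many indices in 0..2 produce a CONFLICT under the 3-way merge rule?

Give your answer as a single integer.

Final LEFT:  [foxtrot, hotel, echo]
Final RIGHT: [echo, hotel, delta]
i=0: L=foxtrot, R=echo=BASE -> take LEFT -> foxtrot
i=1: L=hotel R=hotel -> agree -> hotel
i=2: L=echo=BASE, R=delta -> take RIGHT -> delta
Conflict count: 0

Answer: 0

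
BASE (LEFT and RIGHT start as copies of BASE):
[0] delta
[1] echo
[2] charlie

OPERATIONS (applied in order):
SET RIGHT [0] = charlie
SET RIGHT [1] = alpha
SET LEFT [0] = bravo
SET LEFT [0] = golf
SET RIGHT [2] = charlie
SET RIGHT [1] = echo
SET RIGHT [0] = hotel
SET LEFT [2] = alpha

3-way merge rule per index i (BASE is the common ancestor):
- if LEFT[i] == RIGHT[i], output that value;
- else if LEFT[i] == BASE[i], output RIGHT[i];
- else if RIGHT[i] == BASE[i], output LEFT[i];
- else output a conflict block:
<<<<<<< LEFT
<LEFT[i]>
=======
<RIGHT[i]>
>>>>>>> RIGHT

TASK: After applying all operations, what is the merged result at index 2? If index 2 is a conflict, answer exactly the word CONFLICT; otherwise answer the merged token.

Answer: alpha

Derivation:
Final LEFT:  [golf, echo, alpha]
Final RIGHT: [hotel, echo, charlie]
i=0: BASE=delta L=golf R=hotel all differ -> CONFLICT
i=1: L=echo R=echo -> agree -> echo
i=2: L=alpha, R=charlie=BASE -> take LEFT -> alpha
Index 2 -> alpha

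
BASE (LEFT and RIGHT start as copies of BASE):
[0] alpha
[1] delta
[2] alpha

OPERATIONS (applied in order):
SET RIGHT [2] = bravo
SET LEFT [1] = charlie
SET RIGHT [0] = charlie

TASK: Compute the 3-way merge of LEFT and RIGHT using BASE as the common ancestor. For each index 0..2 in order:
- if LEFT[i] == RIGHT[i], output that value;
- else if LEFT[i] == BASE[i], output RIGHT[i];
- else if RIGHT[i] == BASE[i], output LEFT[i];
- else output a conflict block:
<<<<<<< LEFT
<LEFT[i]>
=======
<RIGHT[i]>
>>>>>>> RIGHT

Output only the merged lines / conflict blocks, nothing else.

Answer: charlie
charlie
bravo

Derivation:
Final LEFT:  [alpha, charlie, alpha]
Final RIGHT: [charlie, delta, bravo]
i=0: L=alpha=BASE, R=charlie -> take RIGHT -> charlie
i=1: L=charlie, R=delta=BASE -> take LEFT -> charlie
i=2: L=alpha=BASE, R=bravo -> take RIGHT -> bravo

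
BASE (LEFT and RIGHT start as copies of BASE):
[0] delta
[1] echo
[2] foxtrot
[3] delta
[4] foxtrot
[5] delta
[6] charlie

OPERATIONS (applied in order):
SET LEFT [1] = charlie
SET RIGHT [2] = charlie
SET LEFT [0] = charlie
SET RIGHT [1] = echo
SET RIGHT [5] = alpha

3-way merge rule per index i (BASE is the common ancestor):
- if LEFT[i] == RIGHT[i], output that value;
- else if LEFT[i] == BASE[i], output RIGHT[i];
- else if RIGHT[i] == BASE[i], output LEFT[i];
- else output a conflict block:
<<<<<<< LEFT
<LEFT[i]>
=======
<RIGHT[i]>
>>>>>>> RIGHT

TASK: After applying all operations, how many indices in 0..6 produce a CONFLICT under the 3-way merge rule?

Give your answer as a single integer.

Answer: 0

Derivation:
Final LEFT:  [charlie, charlie, foxtrot, delta, foxtrot, delta, charlie]
Final RIGHT: [delta, echo, charlie, delta, foxtrot, alpha, charlie]
i=0: L=charlie, R=delta=BASE -> take LEFT -> charlie
i=1: L=charlie, R=echo=BASE -> take LEFT -> charlie
i=2: L=foxtrot=BASE, R=charlie -> take RIGHT -> charlie
i=3: L=delta R=delta -> agree -> delta
i=4: L=foxtrot R=foxtrot -> agree -> foxtrot
i=5: L=delta=BASE, R=alpha -> take RIGHT -> alpha
i=6: L=charlie R=charlie -> agree -> charlie
Conflict count: 0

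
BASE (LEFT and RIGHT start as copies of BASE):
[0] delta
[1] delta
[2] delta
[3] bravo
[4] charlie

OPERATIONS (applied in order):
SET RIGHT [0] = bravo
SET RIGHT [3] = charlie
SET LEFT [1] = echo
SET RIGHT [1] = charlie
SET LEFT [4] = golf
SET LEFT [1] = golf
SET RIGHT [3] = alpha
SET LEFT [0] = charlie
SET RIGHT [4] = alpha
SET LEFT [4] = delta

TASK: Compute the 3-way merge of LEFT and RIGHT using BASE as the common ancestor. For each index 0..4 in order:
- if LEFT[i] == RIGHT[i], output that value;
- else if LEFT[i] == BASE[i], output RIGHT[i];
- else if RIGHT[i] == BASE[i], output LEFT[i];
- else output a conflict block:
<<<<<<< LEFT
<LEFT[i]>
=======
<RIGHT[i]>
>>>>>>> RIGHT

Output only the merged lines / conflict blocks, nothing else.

Answer: <<<<<<< LEFT
charlie
=======
bravo
>>>>>>> RIGHT
<<<<<<< LEFT
golf
=======
charlie
>>>>>>> RIGHT
delta
alpha
<<<<<<< LEFT
delta
=======
alpha
>>>>>>> RIGHT

Derivation:
Final LEFT:  [charlie, golf, delta, bravo, delta]
Final RIGHT: [bravo, charlie, delta, alpha, alpha]
i=0: BASE=delta L=charlie R=bravo all differ -> CONFLICT
i=1: BASE=delta L=golf R=charlie all differ -> CONFLICT
i=2: L=delta R=delta -> agree -> delta
i=3: L=bravo=BASE, R=alpha -> take RIGHT -> alpha
i=4: BASE=charlie L=delta R=alpha all differ -> CONFLICT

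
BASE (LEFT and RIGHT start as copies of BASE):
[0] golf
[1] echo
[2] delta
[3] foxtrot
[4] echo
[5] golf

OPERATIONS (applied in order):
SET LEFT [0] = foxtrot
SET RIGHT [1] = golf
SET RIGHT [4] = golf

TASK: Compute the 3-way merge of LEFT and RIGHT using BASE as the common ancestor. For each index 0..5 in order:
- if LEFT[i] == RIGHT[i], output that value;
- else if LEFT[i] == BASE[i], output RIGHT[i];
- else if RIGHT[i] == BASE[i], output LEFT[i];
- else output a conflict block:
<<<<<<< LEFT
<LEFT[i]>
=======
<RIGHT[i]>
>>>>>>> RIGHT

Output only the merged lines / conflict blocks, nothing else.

Answer: foxtrot
golf
delta
foxtrot
golf
golf

Derivation:
Final LEFT:  [foxtrot, echo, delta, foxtrot, echo, golf]
Final RIGHT: [golf, golf, delta, foxtrot, golf, golf]
i=0: L=foxtrot, R=golf=BASE -> take LEFT -> foxtrot
i=1: L=echo=BASE, R=golf -> take RIGHT -> golf
i=2: L=delta R=delta -> agree -> delta
i=3: L=foxtrot R=foxtrot -> agree -> foxtrot
i=4: L=echo=BASE, R=golf -> take RIGHT -> golf
i=5: L=golf R=golf -> agree -> golf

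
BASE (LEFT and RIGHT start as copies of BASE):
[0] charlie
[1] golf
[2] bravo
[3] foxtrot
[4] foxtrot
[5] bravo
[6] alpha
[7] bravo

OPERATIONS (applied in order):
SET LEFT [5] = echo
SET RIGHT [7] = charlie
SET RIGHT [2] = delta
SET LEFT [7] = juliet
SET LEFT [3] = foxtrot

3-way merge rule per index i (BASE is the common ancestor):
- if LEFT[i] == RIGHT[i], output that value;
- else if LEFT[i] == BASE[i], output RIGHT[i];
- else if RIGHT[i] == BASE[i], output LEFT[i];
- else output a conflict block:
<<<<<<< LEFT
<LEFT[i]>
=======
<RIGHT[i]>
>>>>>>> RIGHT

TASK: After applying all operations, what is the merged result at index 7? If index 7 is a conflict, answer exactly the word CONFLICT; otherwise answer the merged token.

Final LEFT:  [charlie, golf, bravo, foxtrot, foxtrot, echo, alpha, juliet]
Final RIGHT: [charlie, golf, delta, foxtrot, foxtrot, bravo, alpha, charlie]
i=0: L=charlie R=charlie -> agree -> charlie
i=1: L=golf R=golf -> agree -> golf
i=2: L=bravo=BASE, R=delta -> take RIGHT -> delta
i=3: L=foxtrot R=foxtrot -> agree -> foxtrot
i=4: L=foxtrot R=foxtrot -> agree -> foxtrot
i=5: L=echo, R=bravo=BASE -> take LEFT -> echo
i=6: L=alpha R=alpha -> agree -> alpha
i=7: BASE=bravo L=juliet R=charlie all differ -> CONFLICT
Index 7 -> CONFLICT

Answer: CONFLICT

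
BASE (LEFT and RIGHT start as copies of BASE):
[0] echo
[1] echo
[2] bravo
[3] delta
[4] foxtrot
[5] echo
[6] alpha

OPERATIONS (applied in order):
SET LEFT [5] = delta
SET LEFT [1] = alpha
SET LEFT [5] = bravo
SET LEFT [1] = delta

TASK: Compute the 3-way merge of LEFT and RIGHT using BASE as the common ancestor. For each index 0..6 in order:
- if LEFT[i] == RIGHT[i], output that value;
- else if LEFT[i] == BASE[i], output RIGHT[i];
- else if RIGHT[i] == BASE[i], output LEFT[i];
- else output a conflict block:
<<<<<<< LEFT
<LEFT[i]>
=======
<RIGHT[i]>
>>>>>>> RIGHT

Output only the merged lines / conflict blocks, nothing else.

Final LEFT:  [echo, delta, bravo, delta, foxtrot, bravo, alpha]
Final RIGHT: [echo, echo, bravo, delta, foxtrot, echo, alpha]
i=0: L=echo R=echo -> agree -> echo
i=1: L=delta, R=echo=BASE -> take LEFT -> delta
i=2: L=bravo R=bravo -> agree -> bravo
i=3: L=delta R=delta -> agree -> delta
i=4: L=foxtrot R=foxtrot -> agree -> foxtrot
i=5: L=bravo, R=echo=BASE -> take LEFT -> bravo
i=6: L=alpha R=alpha -> agree -> alpha

Answer: echo
delta
bravo
delta
foxtrot
bravo
alpha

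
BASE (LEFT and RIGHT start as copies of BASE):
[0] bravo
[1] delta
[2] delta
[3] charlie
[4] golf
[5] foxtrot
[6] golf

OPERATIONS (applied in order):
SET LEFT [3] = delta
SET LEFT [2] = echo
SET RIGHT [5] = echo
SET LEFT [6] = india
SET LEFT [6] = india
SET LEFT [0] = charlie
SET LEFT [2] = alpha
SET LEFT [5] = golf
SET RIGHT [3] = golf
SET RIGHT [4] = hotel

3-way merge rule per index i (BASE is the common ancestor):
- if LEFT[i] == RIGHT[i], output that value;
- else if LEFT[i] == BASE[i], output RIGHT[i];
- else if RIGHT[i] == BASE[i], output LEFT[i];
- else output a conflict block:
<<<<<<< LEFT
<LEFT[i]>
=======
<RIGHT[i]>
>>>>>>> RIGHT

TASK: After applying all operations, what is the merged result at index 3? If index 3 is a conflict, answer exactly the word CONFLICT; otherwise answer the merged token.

Answer: CONFLICT

Derivation:
Final LEFT:  [charlie, delta, alpha, delta, golf, golf, india]
Final RIGHT: [bravo, delta, delta, golf, hotel, echo, golf]
i=0: L=charlie, R=bravo=BASE -> take LEFT -> charlie
i=1: L=delta R=delta -> agree -> delta
i=2: L=alpha, R=delta=BASE -> take LEFT -> alpha
i=3: BASE=charlie L=delta R=golf all differ -> CONFLICT
i=4: L=golf=BASE, R=hotel -> take RIGHT -> hotel
i=5: BASE=foxtrot L=golf R=echo all differ -> CONFLICT
i=6: L=india, R=golf=BASE -> take LEFT -> india
Index 3 -> CONFLICT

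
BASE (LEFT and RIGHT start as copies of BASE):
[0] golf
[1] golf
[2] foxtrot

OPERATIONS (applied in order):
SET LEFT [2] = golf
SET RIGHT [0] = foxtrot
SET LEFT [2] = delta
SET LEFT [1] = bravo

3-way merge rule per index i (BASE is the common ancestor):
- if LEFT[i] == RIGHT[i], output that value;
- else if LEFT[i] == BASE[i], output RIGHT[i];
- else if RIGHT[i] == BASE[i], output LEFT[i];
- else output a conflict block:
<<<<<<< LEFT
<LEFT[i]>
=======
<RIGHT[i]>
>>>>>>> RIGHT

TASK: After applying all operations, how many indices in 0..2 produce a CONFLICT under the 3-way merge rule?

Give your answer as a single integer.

Final LEFT:  [golf, bravo, delta]
Final RIGHT: [foxtrot, golf, foxtrot]
i=0: L=golf=BASE, R=foxtrot -> take RIGHT -> foxtrot
i=1: L=bravo, R=golf=BASE -> take LEFT -> bravo
i=2: L=delta, R=foxtrot=BASE -> take LEFT -> delta
Conflict count: 0

Answer: 0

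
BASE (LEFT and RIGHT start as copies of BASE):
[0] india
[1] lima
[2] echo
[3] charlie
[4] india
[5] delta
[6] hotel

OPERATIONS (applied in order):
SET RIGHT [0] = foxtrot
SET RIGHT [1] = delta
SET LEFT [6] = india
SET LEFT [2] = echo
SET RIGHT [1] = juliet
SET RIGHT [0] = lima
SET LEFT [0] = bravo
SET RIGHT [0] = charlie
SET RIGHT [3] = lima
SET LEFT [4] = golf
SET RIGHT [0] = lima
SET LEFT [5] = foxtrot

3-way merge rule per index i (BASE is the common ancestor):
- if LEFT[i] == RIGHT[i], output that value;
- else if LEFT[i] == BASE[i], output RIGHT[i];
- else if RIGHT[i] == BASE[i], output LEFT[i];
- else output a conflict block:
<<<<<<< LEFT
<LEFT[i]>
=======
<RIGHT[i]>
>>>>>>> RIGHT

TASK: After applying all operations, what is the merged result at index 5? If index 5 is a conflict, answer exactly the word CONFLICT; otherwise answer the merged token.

Answer: foxtrot

Derivation:
Final LEFT:  [bravo, lima, echo, charlie, golf, foxtrot, india]
Final RIGHT: [lima, juliet, echo, lima, india, delta, hotel]
i=0: BASE=india L=bravo R=lima all differ -> CONFLICT
i=1: L=lima=BASE, R=juliet -> take RIGHT -> juliet
i=2: L=echo R=echo -> agree -> echo
i=3: L=charlie=BASE, R=lima -> take RIGHT -> lima
i=4: L=golf, R=india=BASE -> take LEFT -> golf
i=5: L=foxtrot, R=delta=BASE -> take LEFT -> foxtrot
i=6: L=india, R=hotel=BASE -> take LEFT -> india
Index 5 -> foxtrot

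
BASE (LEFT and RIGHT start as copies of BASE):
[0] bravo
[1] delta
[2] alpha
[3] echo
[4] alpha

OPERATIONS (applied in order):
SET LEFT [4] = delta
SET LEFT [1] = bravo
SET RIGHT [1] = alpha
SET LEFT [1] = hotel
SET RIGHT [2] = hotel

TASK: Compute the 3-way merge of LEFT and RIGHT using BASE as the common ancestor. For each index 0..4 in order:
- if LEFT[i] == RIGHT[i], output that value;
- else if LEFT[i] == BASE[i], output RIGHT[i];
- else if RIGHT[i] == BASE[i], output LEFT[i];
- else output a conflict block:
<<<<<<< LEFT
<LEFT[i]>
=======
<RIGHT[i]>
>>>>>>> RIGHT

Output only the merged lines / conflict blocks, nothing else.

Final LEFT:  [bravo, hotel, alpha, echo, delta]
Final RIGHT: [bravo, alpha, hotel, echo, alpha]
i=0: L=bravo R=bravo -> agree -> bravo
i=1: BASE=delta L=hotel R=alpha all differ -> CONFLICT
i=2: L=alpha=BASE, R=hotel -> take RIGHT -> hotel
i=3: L=echo R=echo -> agree -> echo
i=4: L=delta, R=alpha=BASE -> take LEFT -> delta

Answer: bravo
<<<<<<< LEFT
hotel
=======
alpha
>>>>>>> RIGHT
hotel
echo
delta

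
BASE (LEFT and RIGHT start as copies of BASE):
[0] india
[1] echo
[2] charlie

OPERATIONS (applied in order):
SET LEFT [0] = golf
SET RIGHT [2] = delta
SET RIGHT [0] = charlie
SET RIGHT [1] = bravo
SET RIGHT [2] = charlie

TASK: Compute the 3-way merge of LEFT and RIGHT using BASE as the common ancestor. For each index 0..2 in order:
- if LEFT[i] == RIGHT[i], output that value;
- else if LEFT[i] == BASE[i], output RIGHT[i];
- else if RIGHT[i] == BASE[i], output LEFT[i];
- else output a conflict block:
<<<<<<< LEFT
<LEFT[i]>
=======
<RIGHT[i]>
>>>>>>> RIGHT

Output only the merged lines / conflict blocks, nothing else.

Answer: <<<<<<< LEFT
golf
=======
charlie
>>>>>>> RIGHT
bravo
charlie

Derivation:
Final LEFT:  [golf, echo, charlie]
Final RIGHT: [charlie, bravo, charlie]
i=0: BASE=india L=golf R=charlie all differ -> CONFLICT
i=1: L=echo=BASE, R=bravo -> take RIGHT -> bravo
i=2: L=charlie R=charlie -> agree -> charlie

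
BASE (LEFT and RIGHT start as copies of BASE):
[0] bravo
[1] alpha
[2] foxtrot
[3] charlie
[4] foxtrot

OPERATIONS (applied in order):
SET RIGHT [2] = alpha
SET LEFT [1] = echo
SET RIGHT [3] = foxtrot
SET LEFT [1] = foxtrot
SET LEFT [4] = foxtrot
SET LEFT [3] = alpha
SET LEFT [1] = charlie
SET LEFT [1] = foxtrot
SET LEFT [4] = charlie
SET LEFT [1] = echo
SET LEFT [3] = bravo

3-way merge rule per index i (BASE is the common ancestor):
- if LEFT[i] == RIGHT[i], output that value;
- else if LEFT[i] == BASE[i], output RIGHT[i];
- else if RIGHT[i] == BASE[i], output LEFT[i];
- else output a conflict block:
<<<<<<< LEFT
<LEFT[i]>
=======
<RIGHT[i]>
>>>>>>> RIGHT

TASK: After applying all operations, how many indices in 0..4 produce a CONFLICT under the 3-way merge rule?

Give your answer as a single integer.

Answer: 1

Derivation:
Final LEFT:  [bravo, echo, foxtrot, bravo, charlie]
Final RIGHT: [bravo, alpha, alpha, foxtrot, foxtrot]
i=0: L=bravo R=bravo -> agree -> bravo
i=1: L=echo, R=alpha=BASE -> take LEFT -> echo
i=2: L=foxtrot=BASE, R=alpha -> take RIGHT -> alpha
i=3: BASE=charlie L=bravo R=foxtrot all differ -> CONFLICT
i=4: L=charlie, R=foxtrot=BASE -> take LEFT -> charlie
Conflict count: 1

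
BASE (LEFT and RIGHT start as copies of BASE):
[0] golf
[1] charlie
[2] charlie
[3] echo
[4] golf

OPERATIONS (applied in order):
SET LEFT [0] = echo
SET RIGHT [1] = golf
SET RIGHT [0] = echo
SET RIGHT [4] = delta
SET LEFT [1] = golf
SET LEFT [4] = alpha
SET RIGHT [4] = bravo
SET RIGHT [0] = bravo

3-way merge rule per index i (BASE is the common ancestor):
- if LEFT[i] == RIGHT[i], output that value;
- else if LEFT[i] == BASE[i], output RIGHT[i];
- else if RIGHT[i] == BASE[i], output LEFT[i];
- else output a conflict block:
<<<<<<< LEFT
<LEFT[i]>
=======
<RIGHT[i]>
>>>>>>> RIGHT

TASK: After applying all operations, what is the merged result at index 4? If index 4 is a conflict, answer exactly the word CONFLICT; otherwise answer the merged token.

Final LEFT:  [echo, golf, charlie, echo, alpha]
Final RIGHT: [bravo, golf, charlie, echo, bravo]
i=0: BASE=golf L=echo R=bravo all differ -> CONFLICT
i=1: L=golf R=golf -> agree -> golf
i=2: L=charlie R=charlie -> agree -> charlie
i=3: L=echo R=echo -> agree -> echo
i=4: BASE=golf L=alpha R=bravo all differ -> CONFLICT
Index 4 -> CONFLICT

Answer: CONFLICT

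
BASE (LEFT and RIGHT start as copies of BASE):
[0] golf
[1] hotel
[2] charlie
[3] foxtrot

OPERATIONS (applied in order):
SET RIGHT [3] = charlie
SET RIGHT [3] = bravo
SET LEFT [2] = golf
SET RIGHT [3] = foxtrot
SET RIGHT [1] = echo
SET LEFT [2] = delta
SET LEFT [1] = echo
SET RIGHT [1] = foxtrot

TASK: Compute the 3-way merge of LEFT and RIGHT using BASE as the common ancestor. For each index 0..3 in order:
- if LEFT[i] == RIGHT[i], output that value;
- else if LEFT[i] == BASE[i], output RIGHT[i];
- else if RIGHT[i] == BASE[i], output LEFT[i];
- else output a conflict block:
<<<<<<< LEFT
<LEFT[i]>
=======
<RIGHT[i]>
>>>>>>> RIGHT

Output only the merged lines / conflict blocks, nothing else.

Final LEFT:  [golf, echo, delta, foxtrot]
Final RIGHT: [golf, foxtrot, charlie, foxtrot]
i=0: L=golf R=golf -> agree -> golf
i=1: BASE=hotel L=echo R=foxtrot all differ -> CONFLICT
i=2: L=delta, R=charlie=BASE -> take LEFT -> delta
i=3: L=foxtrot R=foxtrot -> agree -> foxtrot

Answer: golf
<<<<<<< LEFT
echo
=======
foxtrot
>>>>>>> RIGHT
delta
foxtrot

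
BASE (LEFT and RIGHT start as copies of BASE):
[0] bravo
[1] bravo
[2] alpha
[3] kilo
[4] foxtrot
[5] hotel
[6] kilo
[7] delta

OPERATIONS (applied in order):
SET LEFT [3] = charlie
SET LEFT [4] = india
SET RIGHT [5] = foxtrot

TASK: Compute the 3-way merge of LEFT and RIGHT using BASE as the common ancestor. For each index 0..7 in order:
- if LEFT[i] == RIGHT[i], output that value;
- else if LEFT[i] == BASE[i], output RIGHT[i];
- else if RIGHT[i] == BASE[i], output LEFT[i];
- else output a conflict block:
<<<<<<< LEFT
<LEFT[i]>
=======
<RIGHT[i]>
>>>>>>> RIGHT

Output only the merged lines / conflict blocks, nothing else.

Final LEFT:  [bravo, bravo, alpha, charlie, india, hotel, kilo, delta]
Final RIGHT: [bravo, bravo, alpha, kilo, foxtrot, foxtrot, kilo, delta]
i=0: L=bravo R=bravo -> agree -> bravo
i=1: L=bravo R=bravo -> agree -> bravo
i=2: L=alpha R=alpha -> agree -> alpha
i=3: L=charlie, R=kilo=BASE -> take LEFT -> charlie
i=4: L=india, R=foxtrot=BASE -> take LEFT -> india
i=5: L=hotel=BASE, R=foxtrot -> take RIGHT -> foxtrot
i=6: L=kilo R=kilo -> agree -> kilo
i=7: L=delta R=delta -> agree -> delta

Answer: bravo
bravo
alpha
charlie
india
foxtrot
kilo
delta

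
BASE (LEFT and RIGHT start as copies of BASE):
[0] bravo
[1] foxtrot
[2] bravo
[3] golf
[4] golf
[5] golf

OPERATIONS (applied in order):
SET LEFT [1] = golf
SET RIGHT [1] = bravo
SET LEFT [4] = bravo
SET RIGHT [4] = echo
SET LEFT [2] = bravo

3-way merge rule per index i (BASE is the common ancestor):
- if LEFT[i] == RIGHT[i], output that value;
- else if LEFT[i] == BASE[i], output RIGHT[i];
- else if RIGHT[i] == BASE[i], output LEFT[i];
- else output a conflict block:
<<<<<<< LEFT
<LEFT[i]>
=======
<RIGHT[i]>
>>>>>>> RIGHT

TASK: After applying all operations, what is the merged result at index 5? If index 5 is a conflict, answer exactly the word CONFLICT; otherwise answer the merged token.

Answer: golf

Derivation:
Final LEFT:  [bravo, golf, bravo, golf, bravo, golf]
Final RIGHT: [bravo, bravo, bravo, golf, echo, golf]
i=0: L=bravo R=bravo -> agree -> bravo
i=1: BASE=foxtrot L=golf R=bravo all differ -> CONFLICT
i=2: L=bravo R=bravo -> agree -> bravo
i=3: L=golf R=golf -> agree -> golf
i=4: BASE=golf L=bravo R=echo all differ -> CONFLICT
i=5: L=golf R=golf -> agree -> golf
Index 5 -> golf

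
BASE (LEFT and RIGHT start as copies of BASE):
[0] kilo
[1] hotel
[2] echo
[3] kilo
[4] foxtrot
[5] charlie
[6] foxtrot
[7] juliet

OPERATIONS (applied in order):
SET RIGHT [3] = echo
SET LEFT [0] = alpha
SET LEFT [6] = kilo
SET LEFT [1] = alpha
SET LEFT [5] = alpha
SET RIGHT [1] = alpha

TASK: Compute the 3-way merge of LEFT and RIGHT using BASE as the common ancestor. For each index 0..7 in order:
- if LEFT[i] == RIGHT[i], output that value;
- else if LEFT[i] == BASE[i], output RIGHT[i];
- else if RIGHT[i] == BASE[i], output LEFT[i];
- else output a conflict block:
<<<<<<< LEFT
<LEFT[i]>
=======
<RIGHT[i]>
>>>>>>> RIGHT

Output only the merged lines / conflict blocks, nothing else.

Answer: alpha
alpha
echo
echo
foxtrot
alpha
kilo
juliet

Derivation:
Final LEFT:  [alpha, alpha, echo, kilo, foxtrot, alpha, kilo, juliet]
Final RIGHT: [kilo, alpha, echo, echo, foxtrot, charlie, foxtrot, juliet]
i=0: L=alpha, R=kilo=BASE -> take LEFT -> alpha
i=1: L=alpha R=alpha -> agree -> alpha
i=2: L=echo R=echo -> agree -> echo
i=3: L=kilo=BASE, R=echo -> take RIGHT -> echo
i=4: L=foxtrot R=foxtrot -> agree -> foxtrot
i=5: L=alpha, R=charlie=BASE -> take LEFT -> alpha
i=6: L=kilo, R=foxtrot=BASE -> take LEFT -> kilo
i=7: L=juliet R=juliet -> agree -> juliet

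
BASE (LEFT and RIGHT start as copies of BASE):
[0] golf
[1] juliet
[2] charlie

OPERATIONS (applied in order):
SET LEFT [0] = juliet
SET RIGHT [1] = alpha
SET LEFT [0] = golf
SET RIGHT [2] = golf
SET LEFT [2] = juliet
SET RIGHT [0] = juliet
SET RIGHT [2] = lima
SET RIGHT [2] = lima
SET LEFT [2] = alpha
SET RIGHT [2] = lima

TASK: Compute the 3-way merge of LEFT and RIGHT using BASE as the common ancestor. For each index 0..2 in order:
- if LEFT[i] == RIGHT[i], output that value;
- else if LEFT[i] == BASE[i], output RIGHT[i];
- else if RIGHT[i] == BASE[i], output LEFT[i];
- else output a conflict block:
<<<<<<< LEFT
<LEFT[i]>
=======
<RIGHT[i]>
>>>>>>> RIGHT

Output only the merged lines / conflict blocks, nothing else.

Final LEFT:  [golf, juliet, alpha]
Final RIGHT: [juliet, alpha, lima]
i=0: L=golf=BASE, R=juliet -> take RIGHT -> juliet
i=1: L=juliet=BASE, R=alpha -> take RIGHT -> alpha
i=2: BASE=charlie L=alpha R=lima all differ -> CONFLICT

Answer: juliet
alpha
<<<<<<< LEFT
alpha
=======
lima
>>>>>>> RIGHT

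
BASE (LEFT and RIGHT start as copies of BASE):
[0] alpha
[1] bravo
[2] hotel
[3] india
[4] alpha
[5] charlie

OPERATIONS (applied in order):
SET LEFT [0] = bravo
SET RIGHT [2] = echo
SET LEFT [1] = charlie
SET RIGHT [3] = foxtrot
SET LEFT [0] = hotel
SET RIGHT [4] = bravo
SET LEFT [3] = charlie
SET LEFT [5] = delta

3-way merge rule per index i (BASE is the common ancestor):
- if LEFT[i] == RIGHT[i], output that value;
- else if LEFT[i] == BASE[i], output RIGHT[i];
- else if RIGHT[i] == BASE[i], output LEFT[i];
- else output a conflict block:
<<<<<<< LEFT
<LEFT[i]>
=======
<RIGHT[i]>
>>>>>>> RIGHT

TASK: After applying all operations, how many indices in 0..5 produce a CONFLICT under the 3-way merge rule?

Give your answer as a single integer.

Answer: 1

Derivation:
Final LEFT:  [hotel, charlie, hotel, charlie, alpha, delta]
Final RIGHT: [alpha, bravo, echo, foxtrot, bravo, charlie]
i=0: L=hotel, R=alpha=BASE -> take LEFT -> hotel
i=1: L=charlie, R=bravo=BASE -> take LEFT -> charlie
i=2: L=hotel=BASE, R=echo -> take RIGHT -> echo
i=3: BASE=india L=charlie R=foxtrot all differ -> CONFLICT
i=4: L=alpha=BASE, R=bravo -> take RIGHT -> bravo
i=5: L=delta, R=charlie=BASE -> take LEFT -> delta
Conflict count: 1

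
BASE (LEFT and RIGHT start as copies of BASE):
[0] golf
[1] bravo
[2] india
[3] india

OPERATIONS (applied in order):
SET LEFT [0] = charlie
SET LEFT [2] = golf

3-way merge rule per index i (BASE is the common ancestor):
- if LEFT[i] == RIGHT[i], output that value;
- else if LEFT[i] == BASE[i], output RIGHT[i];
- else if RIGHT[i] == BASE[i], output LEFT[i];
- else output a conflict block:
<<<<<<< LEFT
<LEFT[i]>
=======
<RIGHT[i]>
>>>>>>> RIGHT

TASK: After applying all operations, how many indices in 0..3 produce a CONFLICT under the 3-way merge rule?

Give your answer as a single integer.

Final LEFT:  [charlie, bravo, golf, india]
Final RIGHT: [golf, bravo, india, india]
i=0: L=charlie, R=golf=BASE -> take LEFT -> charlie
i=1: L=bravo R=bravo -> agree -> bravo
i=2: L=golf, R=india=BASE -> take LEFT -> golf
i=3: L=india R=india -> agree -> india
Conflict count: 0

Answer: 0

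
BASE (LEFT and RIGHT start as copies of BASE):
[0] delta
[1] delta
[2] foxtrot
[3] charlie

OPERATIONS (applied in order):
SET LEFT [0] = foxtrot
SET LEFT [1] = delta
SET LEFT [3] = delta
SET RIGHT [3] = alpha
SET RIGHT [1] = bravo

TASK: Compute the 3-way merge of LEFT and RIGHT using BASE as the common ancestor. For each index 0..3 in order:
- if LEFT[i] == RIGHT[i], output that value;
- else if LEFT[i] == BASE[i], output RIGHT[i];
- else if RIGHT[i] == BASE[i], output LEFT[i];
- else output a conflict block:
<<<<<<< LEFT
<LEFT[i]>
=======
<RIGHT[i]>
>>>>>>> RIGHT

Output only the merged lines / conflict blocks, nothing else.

Answer: foxtrot
bravo
foxtrot
<<<<<<< LEFT
delta
=======
alpha
>>>>>>> RIGHT

Derivation:
Final LEFT:  [foxtrot, delta, foxtrot, delta]
Final RIGHT: [delta, bravo, foxtrot, alpha]
i=0: L=foxtrot, R=delta=BASE -> take LEFT -> foxtrot
i=1: L=delta=BASE, R=bravo -> take RIGHT -> bravo
i=2: L=foxtrot R=foxtrot -> agree -> foxtrot
i=3: BASE=charlie L=delta R=alpha all differ -> CONFLICT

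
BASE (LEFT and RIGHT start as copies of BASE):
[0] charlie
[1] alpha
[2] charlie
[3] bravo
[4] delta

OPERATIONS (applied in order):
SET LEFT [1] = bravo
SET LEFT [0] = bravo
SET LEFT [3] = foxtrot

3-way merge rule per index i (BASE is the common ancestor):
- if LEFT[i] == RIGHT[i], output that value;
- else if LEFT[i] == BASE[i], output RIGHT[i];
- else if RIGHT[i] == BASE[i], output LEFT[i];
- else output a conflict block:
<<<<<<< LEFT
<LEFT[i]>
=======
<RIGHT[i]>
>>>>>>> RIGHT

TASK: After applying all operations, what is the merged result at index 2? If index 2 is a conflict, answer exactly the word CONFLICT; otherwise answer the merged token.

Final LEFT:  [bravo, bravo, charlie, foxtrot, delta]
Final RIGHT: [charlie, alpha, charlie, bravo, delta]
i=0: L=bravo, R=charlie=BASE -> take LEFT -> bravo
i=1: L=bravo, R=alpha=BASE -> take LEFT -> bravo
i=2: L=charlie R=charlie -> agree -> charlie
i=3: L=foxtrot, R=bravo=BASE -> take LEFT -> foxtrot
i=4: L=delta R=delta -> agree -> delta
Index 2 -> charlie

Answer: charlie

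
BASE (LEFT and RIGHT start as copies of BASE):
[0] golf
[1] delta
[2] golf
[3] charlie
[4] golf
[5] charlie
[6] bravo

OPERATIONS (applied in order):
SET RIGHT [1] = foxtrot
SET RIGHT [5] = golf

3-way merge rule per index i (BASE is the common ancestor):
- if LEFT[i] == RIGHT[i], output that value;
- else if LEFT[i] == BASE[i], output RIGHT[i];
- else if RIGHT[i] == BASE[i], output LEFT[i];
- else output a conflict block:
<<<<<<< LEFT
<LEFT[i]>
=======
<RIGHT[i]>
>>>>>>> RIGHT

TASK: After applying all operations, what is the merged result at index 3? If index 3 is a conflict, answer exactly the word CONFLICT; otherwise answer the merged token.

Answer: charlie

Derivation:
Final LEFT:  [golf, delta, golf, charlie, golf, charlie, bravo]
Final RIGHT: [golf, foxtrot, golf, charlie, golf, golf, bravo]
i=0: L=golf R=golf -> agree -> golf
i=1: L=delta=BASE, R=foxtrot -> take RIGHT -> foxtrot
i=2: L=golf R=golf -> agree -> golf
i=3: L=charlie R=charlie -> agree -> charlie
i=4: L=golf R=golf -> agree -> golf
i=5: L=charlie=BASE, R=golf -> take RIGHT -> golf
i=6: L=bravo R=bravo -> agree -> bravo
Index 3 -> charlie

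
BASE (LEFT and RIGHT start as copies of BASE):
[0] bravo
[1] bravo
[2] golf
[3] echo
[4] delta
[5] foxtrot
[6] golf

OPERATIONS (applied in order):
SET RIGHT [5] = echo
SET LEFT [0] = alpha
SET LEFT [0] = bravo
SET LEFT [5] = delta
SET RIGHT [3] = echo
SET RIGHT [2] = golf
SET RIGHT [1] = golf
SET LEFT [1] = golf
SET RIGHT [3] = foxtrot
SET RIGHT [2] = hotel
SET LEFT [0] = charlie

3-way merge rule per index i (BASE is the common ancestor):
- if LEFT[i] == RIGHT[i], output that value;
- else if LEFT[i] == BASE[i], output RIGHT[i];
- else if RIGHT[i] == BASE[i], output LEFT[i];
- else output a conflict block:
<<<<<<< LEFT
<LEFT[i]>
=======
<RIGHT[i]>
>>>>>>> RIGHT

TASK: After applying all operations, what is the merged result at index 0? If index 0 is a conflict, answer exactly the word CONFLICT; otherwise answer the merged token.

Answer: charlie

Derivation:
Final LEFT:  [charlie, golf, golf, echo, delta, delta, golf]
Final RIGHT: [bravo, golf, hotel, foxtrot, delta, echo, golf]
i=0: L=charlie, R=bravo=BASE -> take LEFT -> charlie
i=1: L=golf R=golf -> agree -> golf
i=2: L=golf=BASE, R=hotel -> take RIGHT -> hotel
i=3: L=echo=BASE, R=foxtrot -> take RIGHT -> foxtrot
i=4: L=delta R=delta -> agree -> delta
i=5: BASE=foxtrot L=delta R=echo all differ -> CONFLICT
i=6: L=golf R=golf -> agree -> golf
Index 0 -> charlie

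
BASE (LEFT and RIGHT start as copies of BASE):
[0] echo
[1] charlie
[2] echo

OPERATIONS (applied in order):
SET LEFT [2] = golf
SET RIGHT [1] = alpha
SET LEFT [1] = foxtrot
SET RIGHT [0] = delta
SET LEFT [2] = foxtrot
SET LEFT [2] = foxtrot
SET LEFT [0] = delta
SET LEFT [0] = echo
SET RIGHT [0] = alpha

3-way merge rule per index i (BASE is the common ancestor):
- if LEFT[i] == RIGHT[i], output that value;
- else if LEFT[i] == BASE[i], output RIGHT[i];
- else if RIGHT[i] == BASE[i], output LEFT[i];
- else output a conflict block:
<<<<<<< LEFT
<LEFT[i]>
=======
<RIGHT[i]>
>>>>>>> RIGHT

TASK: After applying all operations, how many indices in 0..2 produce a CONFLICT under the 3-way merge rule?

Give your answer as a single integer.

Final LEFT:  [echo, foxtrot, foxtrot]
Final RIGHT: [alpha, alpha, echo]
i=0: L=echo=BASE, R=alpha -> take RIGHT -> alpha
i=1: BASE=charlie L=foxtrot R=alpha all differ -> CONFLICT
i=2: L=foxtrot, R=echo=BASE -> take LEFT -> foxtrot
Conflict count: 1

Answer: 1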